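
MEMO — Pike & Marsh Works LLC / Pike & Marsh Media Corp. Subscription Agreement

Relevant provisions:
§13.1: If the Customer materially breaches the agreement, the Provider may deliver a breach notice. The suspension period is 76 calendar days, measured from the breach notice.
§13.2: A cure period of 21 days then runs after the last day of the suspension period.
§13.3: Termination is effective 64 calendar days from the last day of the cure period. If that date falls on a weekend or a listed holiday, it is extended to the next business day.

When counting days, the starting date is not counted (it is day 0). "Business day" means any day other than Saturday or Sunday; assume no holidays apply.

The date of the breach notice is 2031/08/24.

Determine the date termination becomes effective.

The last day of the suspension period: 76 calendar days after 2031/08/24 is 2031/11/08.
The last day of the cure period: 2031/11/08 + 21 days = 2031/11/29.
The date termination becomes effective: 2031/11/29 + 64 days = 2032/02/01. That falls on a Sunday, so it rolls to the next business day, Monday, 2032/02/02.

2032/02/02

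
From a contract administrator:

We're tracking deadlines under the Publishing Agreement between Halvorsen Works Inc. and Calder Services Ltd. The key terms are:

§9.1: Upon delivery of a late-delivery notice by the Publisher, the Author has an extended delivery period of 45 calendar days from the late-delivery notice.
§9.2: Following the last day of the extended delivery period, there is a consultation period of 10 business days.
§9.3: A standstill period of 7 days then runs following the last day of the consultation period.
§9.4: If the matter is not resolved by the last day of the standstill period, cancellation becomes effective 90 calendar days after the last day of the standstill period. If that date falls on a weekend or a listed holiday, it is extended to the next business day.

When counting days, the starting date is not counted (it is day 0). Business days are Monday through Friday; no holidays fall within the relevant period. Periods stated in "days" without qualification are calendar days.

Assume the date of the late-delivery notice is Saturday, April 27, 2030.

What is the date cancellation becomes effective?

The last day of the extended delivery period: April 27, 2030 + 45 days = June 11, 2030.
The last day of the consultation period: counting 10 business days from Tuesday, June 11, 2030 (Jun 12, Jun 13, Jun 14, Jun 17, Jun 18, Jun 19, Jun 20, Jun 21, Jun 24, Jun 25, skipping weekends) reaches Tuesday, June 25, 2030.
Adding 7 calendar days to June 25, 2030 gives July 2, 2030, which is the last day of the standstill period.
The date cancellation becomes effective: July 2, 2030 + 90 days = September 30, 2030. September 30, 2030 is a Monday, so no roll-forward applies.

September 30, 2030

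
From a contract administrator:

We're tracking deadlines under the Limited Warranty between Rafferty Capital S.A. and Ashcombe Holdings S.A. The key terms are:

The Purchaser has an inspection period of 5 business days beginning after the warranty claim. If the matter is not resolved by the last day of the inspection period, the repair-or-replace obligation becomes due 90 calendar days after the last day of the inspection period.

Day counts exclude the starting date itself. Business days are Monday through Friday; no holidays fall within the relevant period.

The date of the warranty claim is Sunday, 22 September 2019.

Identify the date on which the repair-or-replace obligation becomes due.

26 December 2019

The last day of the inspection period: counting 5 business days from Sunday, 22 September 2019 (Sep 23, Sep 24, Sep 25, Sep 26, Sep 27, skipping weekends) reaches Friday, 27 September 2019.
The date on which the repair-or-replace obligation becomes due: 27 September 2019 + 90 days = 26 December 2019.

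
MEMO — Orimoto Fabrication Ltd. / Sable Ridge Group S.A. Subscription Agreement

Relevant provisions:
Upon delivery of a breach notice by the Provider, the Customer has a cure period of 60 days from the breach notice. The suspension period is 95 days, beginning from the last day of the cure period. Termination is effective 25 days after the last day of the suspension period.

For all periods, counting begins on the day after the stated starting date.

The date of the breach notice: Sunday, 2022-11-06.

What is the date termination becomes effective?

The last day of the cure period: 60 calendar days after 2022-11-06 is 2023-01-05.
The last day of the suspension period: 2023-01-05 + 95 days = 2023-04-10.
The date termination becomes effective: 2023-04-10 + 25 days = 2023-05-05.

2023-05-05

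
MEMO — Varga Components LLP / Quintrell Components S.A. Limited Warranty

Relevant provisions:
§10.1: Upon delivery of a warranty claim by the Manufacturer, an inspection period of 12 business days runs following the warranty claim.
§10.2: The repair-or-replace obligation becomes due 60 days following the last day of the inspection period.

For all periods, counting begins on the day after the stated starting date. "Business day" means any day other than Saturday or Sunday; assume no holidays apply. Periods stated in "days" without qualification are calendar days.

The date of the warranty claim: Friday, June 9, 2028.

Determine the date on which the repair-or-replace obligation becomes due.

The last day of the inspection period: 12 business days after Friday, June 9, 2028, skipping weekends — Jun 12, Jun 13, Jun 14, Jun 15, …, Jun 23, Jun 26, Jun 27 — lands on Tuesday, June 27, 2028.
Adding 60 calendar days to June 27, 2028 gives August 26, 2028, which is the date on which the repair-or-replace obligation becomes due.

August 26, 2028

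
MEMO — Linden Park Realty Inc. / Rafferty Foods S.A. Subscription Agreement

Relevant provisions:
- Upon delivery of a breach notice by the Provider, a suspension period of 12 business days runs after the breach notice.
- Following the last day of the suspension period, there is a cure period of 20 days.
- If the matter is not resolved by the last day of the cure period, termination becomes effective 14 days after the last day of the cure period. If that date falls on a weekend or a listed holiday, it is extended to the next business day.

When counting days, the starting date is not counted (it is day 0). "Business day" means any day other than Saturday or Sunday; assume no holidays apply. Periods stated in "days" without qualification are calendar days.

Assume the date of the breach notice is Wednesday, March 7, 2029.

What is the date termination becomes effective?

April 26, 2029

The last day of the suspension period: 12 business days after Wednesday, March 7, 2029, skipping weekends — Mar 8, Mar 9, Mar 12, Mar 13, …, Mar 21, Mar 22, Mar 23 — lands on Friday, March 23, 2029.
Adding 20 calendar days to March 23, 2029 gives April 12, 2029, which is the last day of the cure period.
The date termination becomes effective: April 12, 2029 + 14 days = April 26, 2029. April 26, 2029 is a Thursday, so no roll-forward applies.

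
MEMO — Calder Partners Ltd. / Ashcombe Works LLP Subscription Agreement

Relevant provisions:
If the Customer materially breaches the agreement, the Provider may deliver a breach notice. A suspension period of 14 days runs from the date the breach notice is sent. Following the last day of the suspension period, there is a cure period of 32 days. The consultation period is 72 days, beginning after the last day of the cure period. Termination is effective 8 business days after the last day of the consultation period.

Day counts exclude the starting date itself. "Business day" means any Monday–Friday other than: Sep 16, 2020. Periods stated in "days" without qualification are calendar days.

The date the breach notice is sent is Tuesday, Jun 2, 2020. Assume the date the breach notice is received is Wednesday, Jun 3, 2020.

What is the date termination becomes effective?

Oct 8, 2020

The last day of the suspension period: Jun 2, 2020 + 14 days = Jun 16, 2020.
The last day of the cure period: Jun 16, 2020 + 32 days = Jul 18, 2020.
Adding 72 calendar days to Jul 18, 2020 gives Sep 28, 2020, which is the last day of the consultation period.
The date termination becomes effective: 8 business days after Monday, Sep 28, 2020, skipping weekends — Sep 29, Sep 30, Oct 1, Oct 2, Oct 5, Oct 6, Oct 7, Oct 8 — lands on Thursday, Oct 8, 2020.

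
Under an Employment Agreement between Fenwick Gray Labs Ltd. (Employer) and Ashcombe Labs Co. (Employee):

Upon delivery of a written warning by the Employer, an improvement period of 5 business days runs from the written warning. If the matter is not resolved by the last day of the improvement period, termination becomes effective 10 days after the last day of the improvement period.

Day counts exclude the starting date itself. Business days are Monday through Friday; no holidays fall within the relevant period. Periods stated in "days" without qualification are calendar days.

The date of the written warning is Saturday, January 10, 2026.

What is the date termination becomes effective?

January 26, 2026

The last day of the improvement period: 5 business days after Saturday, January 10, 2026, skipping weekends — Jan 12, Jan 13, Jan 14, Jan 15, Jan 16 — lands on Friday, January 16, 2026.
The date termination becomes effective: January 16, 2026 + 10 days = January 26, 2026.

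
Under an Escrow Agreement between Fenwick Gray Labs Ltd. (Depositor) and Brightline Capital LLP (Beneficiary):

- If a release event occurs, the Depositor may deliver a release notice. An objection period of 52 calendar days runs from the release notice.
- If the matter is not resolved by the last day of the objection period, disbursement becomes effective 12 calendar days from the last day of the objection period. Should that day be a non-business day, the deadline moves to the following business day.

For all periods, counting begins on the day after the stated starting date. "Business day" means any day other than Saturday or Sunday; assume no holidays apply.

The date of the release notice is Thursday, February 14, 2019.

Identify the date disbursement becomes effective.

April 19, 2019

Adding 52 calendar days to February 14, 2019 gives April 7, 2019, which is the last day of the objection period.
The date disbursement becomes effective: 12 calendar days after April 7, 2019 is April 19, 2019. April 19, 2019 is a Friday, so no roll-forward applies.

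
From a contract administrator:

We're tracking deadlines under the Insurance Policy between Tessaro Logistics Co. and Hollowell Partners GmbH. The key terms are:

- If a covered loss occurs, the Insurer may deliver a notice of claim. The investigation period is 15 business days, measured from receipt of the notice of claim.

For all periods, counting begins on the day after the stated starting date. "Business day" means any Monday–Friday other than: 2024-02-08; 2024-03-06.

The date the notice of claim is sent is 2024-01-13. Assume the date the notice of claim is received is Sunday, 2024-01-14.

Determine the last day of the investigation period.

2024-02-02

The last day of the investigation period: counting 15 business days from Sunday, 2024-01-14 (Jan 15, Jan 16, Jan 17, Jan 18, …, Jan 31, Feb 1, Feb 2, skipping weekends) reaches Friday, 2024-02-02.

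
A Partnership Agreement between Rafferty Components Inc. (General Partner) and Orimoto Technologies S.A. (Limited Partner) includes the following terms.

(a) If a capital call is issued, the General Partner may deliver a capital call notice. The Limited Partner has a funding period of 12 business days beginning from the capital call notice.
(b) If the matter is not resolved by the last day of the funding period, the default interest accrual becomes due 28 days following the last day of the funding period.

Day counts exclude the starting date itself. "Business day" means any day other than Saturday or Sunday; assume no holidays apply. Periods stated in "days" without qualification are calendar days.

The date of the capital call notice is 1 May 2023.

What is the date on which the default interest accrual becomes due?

14 June 2023

The last day of the funding period: counting 12 business days from Monday, 1 May 2023 (May 2, May 3, May 4, May 5, …, May 15, May 16, May 17, skipping weekends) reaches Wednesday, 17 May 2023.
The date on which the default interest accrual becomes due: 17 May 2023 + 28 days = 14 June 2023.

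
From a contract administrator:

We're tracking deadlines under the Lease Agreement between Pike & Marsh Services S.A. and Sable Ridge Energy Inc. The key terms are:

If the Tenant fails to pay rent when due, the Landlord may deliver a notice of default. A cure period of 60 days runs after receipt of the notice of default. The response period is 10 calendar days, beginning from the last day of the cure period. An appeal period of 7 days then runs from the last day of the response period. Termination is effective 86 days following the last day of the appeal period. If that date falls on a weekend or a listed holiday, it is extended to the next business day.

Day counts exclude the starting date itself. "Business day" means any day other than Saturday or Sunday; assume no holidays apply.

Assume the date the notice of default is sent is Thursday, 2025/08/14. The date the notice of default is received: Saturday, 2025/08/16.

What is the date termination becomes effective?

2026/01/26

Adding 60 calendar days to 2025/08/16 gives 2025/10/15, which is the last day of the cure period.
The last day of the response period: 2025/10/15 + 10 days = 2025/10/25.
The last day of the appeal period: 7 calendar days after 2025/10/25 is 2025/11/01.
Adding 86 calendar days to 2025/11/01 gives 2026/01/26, which is the date termination becomes effective. 2026/01/26 is a Monday, so no roll-forward applies.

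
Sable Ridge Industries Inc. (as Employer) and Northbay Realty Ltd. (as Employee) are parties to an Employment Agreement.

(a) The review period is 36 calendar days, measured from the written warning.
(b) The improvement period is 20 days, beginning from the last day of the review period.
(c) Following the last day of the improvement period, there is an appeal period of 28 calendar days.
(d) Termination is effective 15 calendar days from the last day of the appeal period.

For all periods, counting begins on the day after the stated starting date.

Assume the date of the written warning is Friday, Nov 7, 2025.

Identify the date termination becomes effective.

Feb 14, 2026

The last day of the review period: Nov 7, 2025 + 36 days = Dec 13, 2025.
The last day of the improvement period: Dec 13, 2025 + 20 days = Jan 2, 2026.
Adding 28 calendar days to Jan 2, 2026 gives Jan 30, 2026, which is the last day of the appeal period.
The date termination becomes effective: Jan 30, 2026 + 15 days = Feb 14, 2026.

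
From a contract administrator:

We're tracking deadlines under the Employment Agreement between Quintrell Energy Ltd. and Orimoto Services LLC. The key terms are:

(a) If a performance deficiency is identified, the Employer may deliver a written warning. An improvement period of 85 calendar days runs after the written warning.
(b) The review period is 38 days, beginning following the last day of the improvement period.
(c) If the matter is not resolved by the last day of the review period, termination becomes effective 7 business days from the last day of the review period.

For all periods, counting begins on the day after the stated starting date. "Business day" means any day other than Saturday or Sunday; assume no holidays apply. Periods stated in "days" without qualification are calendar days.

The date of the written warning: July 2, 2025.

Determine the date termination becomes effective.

November 11, 2025

Adding 85 calendar days to July 2, 2025 gives September 25, 2025, which is the last day of the improvement period.
The last day of the review period: 38 calendar days after September 25, 2025 is November 2, 2025.
The date termination becomes effective: 7 business days after Sunday, November 2, 2025, skipping weekends — Nov 3, Nov 4, Nov 5, Nov 6, Nov 7, Nov 10, Nov 11 — lands on Tuesday, November 11, 2025.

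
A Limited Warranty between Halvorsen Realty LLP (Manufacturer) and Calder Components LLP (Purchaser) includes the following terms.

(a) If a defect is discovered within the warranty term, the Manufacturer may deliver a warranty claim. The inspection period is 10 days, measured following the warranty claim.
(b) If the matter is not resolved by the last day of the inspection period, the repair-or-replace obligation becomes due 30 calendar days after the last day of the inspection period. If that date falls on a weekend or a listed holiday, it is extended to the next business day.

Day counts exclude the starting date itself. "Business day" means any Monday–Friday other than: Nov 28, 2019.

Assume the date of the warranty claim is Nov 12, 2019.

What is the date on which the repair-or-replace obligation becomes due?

Dec 23, 2019

Adding 10 calendar days to Nov 12, 2019 gives Nov 22, 2019, which is the last day of the inspection period.
Adding 30 calendar days to Nov 22, 2019 gives Dec 22, 2019, which is the date on which the repair-or-replace obligation becomes due. That falls on a Sunday, so it rolls to the next business day, Monday, Dec 23, 2019.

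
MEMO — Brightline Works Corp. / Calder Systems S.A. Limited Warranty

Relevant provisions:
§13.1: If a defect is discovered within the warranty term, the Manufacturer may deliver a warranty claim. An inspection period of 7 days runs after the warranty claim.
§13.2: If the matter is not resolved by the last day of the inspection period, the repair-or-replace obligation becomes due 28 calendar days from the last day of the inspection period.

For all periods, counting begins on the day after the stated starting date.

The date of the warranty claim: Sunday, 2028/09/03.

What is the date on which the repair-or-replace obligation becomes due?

2028/10/08

The last day of the inspection period: 2028/09/03 + 7 days = 2028/09/10.
The date on which the repair-or-replace obligation becomes due: 28 calendar days after 2028/09/10 is 2028/10/08.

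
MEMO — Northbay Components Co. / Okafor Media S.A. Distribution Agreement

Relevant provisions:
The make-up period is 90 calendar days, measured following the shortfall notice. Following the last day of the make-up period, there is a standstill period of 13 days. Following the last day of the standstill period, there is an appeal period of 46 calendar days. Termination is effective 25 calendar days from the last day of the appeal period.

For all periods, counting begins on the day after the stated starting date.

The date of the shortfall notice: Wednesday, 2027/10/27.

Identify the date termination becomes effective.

Adding 90 calendar days to 2027/10/27 gives 2028/01/25, which is the last day of the make-up period.
The last day of the standstill period: 2028/01/25 + 13 days = 2028/02/07.
The last day of the appeal period: 46 calendar days after 2028/02/07 is 2028/03/24.
Adding 25 calendar days to 2028/03/24 gives 2028/04/18, which is the date termination becomes effective.

2028/04/18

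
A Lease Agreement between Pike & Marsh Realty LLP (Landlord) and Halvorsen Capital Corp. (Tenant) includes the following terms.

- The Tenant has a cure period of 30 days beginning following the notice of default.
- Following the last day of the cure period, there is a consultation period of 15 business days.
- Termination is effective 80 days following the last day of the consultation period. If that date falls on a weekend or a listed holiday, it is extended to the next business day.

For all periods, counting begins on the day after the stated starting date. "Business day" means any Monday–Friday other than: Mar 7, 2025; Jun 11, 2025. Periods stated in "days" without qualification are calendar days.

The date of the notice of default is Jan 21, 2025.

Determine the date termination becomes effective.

The last day of the cure period: Jan 21, 2025 + 30 days = Feb 20, 2025.
The last day of the consultation period: counting 15 business days from Thursday, Feb 20, 2025 (Feb 21, Feb 24, Feb 25, Feb 26, …, Mar 12, Mar 13, Mar 14, skipping weekends and the listed holiday on Mar 7) reaches Friday, Mar 14, 2025.
Adding 80 calendar days to Mar 14, 2025 gives Jun 2, 2025, which is the date termination becomes effective. Jun 2, 2025 is a Monday and is not a listed holiday, so no roll-forward applies.

Jun 2, 2025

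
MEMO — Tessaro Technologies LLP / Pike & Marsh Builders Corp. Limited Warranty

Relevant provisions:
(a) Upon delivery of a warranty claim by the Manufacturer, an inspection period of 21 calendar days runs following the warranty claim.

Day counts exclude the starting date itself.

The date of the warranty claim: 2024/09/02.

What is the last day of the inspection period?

Adding 21 calendar days to 2024/09/02 gives 2024/09/23, which is the last day of the inspection period.

2024/09/23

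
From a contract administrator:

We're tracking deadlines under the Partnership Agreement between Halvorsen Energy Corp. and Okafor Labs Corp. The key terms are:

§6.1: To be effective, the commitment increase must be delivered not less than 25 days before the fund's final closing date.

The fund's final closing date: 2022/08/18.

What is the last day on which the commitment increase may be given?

2022/07/24

2022/08/18 minus 25 days is 2022/07/24.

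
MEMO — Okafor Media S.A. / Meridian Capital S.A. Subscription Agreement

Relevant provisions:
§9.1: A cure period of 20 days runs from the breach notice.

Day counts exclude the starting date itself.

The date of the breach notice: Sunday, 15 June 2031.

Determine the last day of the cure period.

The last day of the cure period: 15 June 2031 + 20 days = 5 July 2031.

5 July 2031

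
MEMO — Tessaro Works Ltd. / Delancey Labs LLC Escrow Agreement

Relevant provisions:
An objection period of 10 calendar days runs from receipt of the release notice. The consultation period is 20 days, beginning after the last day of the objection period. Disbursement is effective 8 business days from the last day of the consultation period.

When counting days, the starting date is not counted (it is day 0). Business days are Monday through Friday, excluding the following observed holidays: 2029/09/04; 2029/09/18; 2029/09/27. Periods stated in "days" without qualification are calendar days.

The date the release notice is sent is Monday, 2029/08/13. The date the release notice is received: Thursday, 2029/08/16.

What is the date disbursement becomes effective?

2029/09/28

The last day of the objection period: 10 calendar days after 2029/08/16 is 2029/08/26.
Adding 20 calendar days to 2029/08/26 gives 2029/09/15, which is the last day of the consultation period.
The date disbursement becomes effective: 8 business days after Saturday, 2029/09/15, skipping weekends and the listed holidays on Sep 18, Sep 27 — Sep 17, Sep 19, Sep 20, Sep 21, Sep 24, Sep 25, Sep 26, Sep 28 — lands on Friday, 2029/09/28.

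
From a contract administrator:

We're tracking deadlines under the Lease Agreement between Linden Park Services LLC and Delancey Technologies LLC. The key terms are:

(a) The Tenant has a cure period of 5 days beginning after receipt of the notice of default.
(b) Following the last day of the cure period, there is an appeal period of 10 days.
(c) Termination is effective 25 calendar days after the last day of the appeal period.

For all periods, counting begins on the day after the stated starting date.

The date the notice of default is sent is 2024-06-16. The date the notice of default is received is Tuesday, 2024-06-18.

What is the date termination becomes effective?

2024-07-28

The last day of the cure period: 2024-06-18 + 5 days = 2024-06-23.
The last day of the appeal period: 10 calendar days after 2024-06-23 is 2024-07-03.
Adding 25 calendar days to 2024-07-03 gives 2024-07-28, which is the date termination becomes effective.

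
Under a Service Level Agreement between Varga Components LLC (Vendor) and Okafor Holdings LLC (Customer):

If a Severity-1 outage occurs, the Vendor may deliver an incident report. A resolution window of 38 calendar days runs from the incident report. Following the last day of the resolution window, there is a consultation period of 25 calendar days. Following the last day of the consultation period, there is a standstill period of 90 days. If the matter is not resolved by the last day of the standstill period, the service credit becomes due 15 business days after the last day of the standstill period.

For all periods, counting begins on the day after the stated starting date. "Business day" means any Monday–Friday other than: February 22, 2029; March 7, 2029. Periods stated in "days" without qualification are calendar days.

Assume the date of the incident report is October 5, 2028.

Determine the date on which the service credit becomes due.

March 28, 2029

The last day of the resolution window: October 5, 2028 + 38 days = November 12, 2028.
The last day of the consultation period: 25 calendar days after November 12, 2028 is December 7, 2028.
The last day of the standstill period: 90 calendar days after December 7, 2028 is March 7, 2029.
The date on which the service credit becomes due: counting 15 business days from Wednesday, March 7, 2029 (Mar 8, Mar 9, Mar 12, Mar 13, …, Mar 26, Mar 27, Mar 28, skipping weekends) reaches Wednesday, March 28, 2029.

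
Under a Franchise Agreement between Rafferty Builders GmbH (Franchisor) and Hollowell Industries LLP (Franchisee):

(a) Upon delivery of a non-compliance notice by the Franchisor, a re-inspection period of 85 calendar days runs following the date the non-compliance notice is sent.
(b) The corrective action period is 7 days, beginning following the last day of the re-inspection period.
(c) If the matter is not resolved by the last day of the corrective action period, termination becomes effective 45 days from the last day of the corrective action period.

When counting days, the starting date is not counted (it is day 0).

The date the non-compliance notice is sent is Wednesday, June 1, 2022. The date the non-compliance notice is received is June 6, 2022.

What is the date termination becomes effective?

The last day of the re-inspection period: 85 calendar days after June 1, 2022 is August 25, 2022.
Adding 7 calendar days to August 25, 2022 gives September 1, 2022, which is the last day of the corrective action period.
The date termination becomes effective: September 1, 2022 + 45 days = October 16, 2022.

October 16, 2022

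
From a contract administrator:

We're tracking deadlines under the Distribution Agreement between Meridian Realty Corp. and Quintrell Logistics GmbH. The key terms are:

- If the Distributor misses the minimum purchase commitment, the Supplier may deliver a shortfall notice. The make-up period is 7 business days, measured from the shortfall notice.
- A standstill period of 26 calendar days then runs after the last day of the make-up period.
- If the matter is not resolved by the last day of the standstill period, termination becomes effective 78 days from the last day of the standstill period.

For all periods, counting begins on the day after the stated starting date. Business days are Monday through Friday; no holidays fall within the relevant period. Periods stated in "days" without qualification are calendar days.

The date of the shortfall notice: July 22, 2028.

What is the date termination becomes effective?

November 13, 2028

From Saturday, July 22, 2028, 7 business days (Jul 24, Jul 25, Jul 26, Jul 27, Jul 28, Jul 31, Aug 1, skipping weekends) brings us to Tuesday, August 1, 2028, which is the last day of the make-up period.
The last day of the standstill period: August 1, 2028 + 26 days = August 27, 2028.
The date termination becomes effective: August 27, 2028 + 78 days = November 13, 2028.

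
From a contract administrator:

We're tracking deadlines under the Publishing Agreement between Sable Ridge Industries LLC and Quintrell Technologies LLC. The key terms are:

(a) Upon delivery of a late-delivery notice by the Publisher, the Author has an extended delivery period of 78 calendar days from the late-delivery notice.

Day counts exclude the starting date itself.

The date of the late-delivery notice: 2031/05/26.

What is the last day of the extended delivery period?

2031/08/12

The last day of the extended delivery period: 78 calendar days after 2031/05/26 is 2031/08/12.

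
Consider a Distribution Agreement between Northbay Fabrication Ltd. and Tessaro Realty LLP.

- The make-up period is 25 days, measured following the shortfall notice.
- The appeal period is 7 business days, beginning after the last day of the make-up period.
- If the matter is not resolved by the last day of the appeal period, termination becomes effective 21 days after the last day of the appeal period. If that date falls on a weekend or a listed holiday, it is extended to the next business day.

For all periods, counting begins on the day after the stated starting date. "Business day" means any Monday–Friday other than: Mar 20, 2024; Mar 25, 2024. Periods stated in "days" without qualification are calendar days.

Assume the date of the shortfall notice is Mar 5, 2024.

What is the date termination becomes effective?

The last day of the make-up period: Mar 5, 2024 + 25 days = Mar 30, 2024.
The last day of the appeal period: 7 business days after Saturday, Mar 30, 2024, skipping weekends — Apr 1, Apr 2, Apr 3, Apr 4, Apr 5, Apr 8, Apr 9 — lands on Tuesday, Apr 9, 2024.
The date termination becomes effective: 21 calendar days after Apr 9, 2024 is Apr 30, 2024. Apr 30, 2024 is a Tuesday and is not a listed holiday, so no roll-forward applies.

Apr 30, 2024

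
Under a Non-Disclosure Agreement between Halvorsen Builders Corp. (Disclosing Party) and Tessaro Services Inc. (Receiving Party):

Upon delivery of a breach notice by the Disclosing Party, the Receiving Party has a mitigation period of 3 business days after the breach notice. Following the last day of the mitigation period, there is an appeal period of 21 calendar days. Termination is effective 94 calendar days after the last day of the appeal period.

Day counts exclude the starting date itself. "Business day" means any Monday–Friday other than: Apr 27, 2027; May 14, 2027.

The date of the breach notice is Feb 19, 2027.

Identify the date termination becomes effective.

Jun 19, 2027

The last day of the mitigation period: 3 business days after Friday, Feb 19, 2027, skipping weekends — Feb 22, Feb 23, Feb 24 — lands on Wednesday, Feb 24, 2027.
Adding 21 calendar days to Feb 24, 2027 gives Mar 17, 2027, which is the last day of the appeal period.
The date termination becomes effective: 94 calendar days after Mar 17, 2027 is Jun 19, 2027.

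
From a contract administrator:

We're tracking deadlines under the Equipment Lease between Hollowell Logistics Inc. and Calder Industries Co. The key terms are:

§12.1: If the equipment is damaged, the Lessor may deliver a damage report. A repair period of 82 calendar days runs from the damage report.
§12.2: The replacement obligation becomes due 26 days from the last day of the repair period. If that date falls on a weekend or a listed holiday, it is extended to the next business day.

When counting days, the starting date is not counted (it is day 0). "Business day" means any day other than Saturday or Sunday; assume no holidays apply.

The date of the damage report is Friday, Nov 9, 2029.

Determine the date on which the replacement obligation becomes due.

The last day of the repair period: 82 calendar days after Nov 9, 2029 is Jan 30, 2030.
The date on which the replacement obligation becomes due: 26 calendar days after Jan 30, 2030 is Feb 25, 2030. Feb 25, 2030 is a Monday, so no roll-forward applies.

Feb 25, 2030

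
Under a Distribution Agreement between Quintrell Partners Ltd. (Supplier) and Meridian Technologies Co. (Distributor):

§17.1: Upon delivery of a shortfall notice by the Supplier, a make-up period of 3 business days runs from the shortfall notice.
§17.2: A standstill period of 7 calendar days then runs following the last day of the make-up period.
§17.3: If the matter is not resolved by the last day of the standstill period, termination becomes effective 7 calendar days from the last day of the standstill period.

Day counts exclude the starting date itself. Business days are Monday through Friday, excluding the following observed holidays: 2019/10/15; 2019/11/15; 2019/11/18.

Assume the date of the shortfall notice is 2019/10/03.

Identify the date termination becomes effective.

The last day of the make-up period: counting 3 business days from Thursday, 2019/10/03 (Oct 4, Oct 7, Oct 8, skipping weekends) reaches Tuesday, 2019/10/08.
Adding 7 calendar days to 2019/10/08 gives 2019/10/15, which is the last day of the standstill period.
The date termination becomes effective: 2019/10/15 + 7 days = 2019/10/22.

2019/10/22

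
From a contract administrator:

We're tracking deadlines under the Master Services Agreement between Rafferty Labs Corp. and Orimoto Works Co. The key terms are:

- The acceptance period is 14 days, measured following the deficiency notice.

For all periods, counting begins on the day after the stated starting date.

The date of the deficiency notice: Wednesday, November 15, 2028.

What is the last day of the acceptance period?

November 29, 2028

The last day of the acceptance period: 14 calendar days after November 15, 2028 is November 29, 2028.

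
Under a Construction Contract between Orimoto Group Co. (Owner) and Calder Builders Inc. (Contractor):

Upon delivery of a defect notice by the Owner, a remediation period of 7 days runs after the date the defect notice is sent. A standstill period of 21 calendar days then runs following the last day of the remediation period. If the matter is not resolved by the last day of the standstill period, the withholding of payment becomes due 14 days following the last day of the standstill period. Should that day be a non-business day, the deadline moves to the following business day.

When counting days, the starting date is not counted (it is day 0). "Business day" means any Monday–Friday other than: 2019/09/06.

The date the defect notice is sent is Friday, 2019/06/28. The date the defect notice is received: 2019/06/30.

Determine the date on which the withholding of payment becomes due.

Adding 7 calendar days to 2019/06/28 gives 2019/07/05, which is the last day of the remediation period.
The last day of the standstill period: 2019/07/05 + 21 days = 2019/07/26.
Adding 14 calendar days to 2019/07/26 gives 2019/08/09, which is the date on which the withholding of payment becomes due. 2019/08/09 is a Friday and is not a listed holiday, so no roll-forward applies.

2019/08/09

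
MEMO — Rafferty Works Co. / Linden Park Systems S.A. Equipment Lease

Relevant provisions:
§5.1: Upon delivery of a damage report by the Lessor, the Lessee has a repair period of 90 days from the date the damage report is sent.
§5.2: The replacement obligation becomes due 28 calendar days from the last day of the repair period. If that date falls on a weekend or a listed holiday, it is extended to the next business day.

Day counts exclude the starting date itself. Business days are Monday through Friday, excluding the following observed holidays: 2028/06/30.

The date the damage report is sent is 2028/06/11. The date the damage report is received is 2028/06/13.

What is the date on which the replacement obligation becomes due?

Adding 90 calendar days to 2028/06/11 gives 2028/09/09, which is the last day of the repair period.
The date on which the replacement obligation becomes due: 28 calendar days after 2028/09/09 is 2028/10/07. That falls on a Saturday, so it rolls to the next business day, Monday, 2028/10/09.

2028/10/09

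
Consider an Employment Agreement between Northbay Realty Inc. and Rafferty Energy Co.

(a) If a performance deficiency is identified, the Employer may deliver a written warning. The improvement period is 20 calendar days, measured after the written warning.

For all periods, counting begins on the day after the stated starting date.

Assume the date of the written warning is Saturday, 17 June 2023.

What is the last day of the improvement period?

The last day of the improvement period: 17 June 2023 + 20 days = 7 July 2023.

7 July 2023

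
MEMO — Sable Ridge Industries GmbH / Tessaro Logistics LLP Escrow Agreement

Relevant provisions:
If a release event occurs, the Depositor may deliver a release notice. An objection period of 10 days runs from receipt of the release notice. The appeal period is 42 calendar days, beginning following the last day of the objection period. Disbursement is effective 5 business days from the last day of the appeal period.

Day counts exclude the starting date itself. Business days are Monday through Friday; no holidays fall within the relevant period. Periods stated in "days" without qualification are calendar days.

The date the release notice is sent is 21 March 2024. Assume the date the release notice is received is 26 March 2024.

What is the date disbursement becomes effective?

24 May 2024

Adding 10 calendar days to 26 March 2024 gives 5 April 2024, which is the last day of the objection period.
Adding 42 calendar days to 5 April 2024 gives 17 May 2024, which is the last day of the appeal period.
The date disbursement becomes effective: counting 5 business days from Friday, 17 May 2024 (May 20, May 21, May 22, May 23, May 24, skipping weekends) reaches Friday, 24 May 2024.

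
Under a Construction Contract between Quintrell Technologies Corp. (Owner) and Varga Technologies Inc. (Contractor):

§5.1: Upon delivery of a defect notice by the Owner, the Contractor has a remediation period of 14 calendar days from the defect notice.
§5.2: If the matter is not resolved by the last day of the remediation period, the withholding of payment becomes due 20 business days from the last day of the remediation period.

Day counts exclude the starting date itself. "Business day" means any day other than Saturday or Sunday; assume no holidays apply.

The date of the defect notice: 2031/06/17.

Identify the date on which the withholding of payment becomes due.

2031/07/29

The last day of the remediation period: 14 calendar days after 2031/06/17 is 2031/07/01.
From Tuesday, 2031/07/01, 20 business days (Jul 2, Jul 3, Jul 4, Jul 7, …, Jul 25, Jul 28, Jul 29, skipping weekends) brings us to Tuesday, 2031/07/29, which is the date on which the withholding of payment becomes due.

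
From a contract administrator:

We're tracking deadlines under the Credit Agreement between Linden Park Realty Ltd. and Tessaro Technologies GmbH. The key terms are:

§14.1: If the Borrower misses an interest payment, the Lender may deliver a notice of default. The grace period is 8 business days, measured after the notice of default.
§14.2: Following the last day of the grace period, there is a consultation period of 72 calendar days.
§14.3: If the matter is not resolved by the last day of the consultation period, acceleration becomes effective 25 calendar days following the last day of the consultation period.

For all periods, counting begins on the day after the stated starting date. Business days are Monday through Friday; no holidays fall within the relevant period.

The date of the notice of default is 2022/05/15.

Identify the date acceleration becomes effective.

2022/08/30

The last day of the grace period: counting 8 business days from Sunday, 2022/05/15 (May 16, May 17, May 18, May 19, May 20, May 23, May 24, May 25, skipping weekends) reaches Wednesday, 2022/05/25.
Adding 72 calendar days to 2022/05/25 gives 2022/08/05, which is the last day of the consultation period.
The date acceleration becomes effective: 25 calendar days after 2022/08/05 is 2022/08/30.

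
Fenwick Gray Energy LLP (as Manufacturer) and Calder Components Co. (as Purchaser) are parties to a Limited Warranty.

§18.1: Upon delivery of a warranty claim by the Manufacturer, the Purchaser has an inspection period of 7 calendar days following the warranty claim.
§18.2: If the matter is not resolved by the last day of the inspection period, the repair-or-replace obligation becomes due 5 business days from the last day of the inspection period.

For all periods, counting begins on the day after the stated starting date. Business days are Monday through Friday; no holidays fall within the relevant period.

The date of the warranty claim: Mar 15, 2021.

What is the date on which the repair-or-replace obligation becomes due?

The last day of the inspection period: Mar 15, 2021 + 7 days = Mar 22, 2021.
The date on which the repair-or-replace obligation becomes due: 5 business days after Monday, Mar 22, 2021, skipping weekends — Mar 23, Mar 24, Mar 25, Mar 26, Mar 29 — lands on Monday, Mar 29, 2021.

Mar 29, 2021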